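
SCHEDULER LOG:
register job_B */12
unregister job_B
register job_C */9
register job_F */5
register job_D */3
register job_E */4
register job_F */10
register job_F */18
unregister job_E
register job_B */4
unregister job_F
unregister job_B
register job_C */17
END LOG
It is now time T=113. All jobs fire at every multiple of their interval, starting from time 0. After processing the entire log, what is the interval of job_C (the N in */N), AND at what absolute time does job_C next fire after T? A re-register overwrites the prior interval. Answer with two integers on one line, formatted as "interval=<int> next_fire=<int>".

Answer: interval=17 next_fire=119

Derivation:
Op 1: register job_B */12 -> active={job_B:*/12}
Op 2: unregister job_B -> active={}
Op 3: register job_C */9 -> active={job_C:*/9}
Op 4: register job_F */5 -> active={job_C:*/9, job_F:*/5}
Op 5: register job_D */3 -> active={job_C:*/9, job_D:*/3, job_F:*/5}
Op 6: register job_E */4 -> active={job_C:*/9, job_D:*/3, job_E:*/4, job_F:*/5}
Op 7: register job_F */10 -> active={job_C:*/9, job_D:*/3, job_E:*/4, job_F:*/10}
Op 8: register job_F */18 -> active={job_C:*/9, job_D:*/3, job_E:*/4, job_F:*/18}
Op 9: unregister job_E -> active={job_C:*/9, job_D:*/3, job_F:*/18}
Op 10: register job_B */4 -> active={job_B:*/4, job_C:*/9, job_D:*/3, job_F:*/18}
Op 11: unregister job_F -> active={job_B:*/4, job_C:*/9, job_D:*/3}
Op 12: unregister job_B -> active={job_C:*/9, job_D:*/3}
Op 13: register job_C */17 -> active={job_C:*/17, job_D:*/3}
Final interval of job_C = 17
Next fire of job_C after T=113: (113//17+1)*17 = 119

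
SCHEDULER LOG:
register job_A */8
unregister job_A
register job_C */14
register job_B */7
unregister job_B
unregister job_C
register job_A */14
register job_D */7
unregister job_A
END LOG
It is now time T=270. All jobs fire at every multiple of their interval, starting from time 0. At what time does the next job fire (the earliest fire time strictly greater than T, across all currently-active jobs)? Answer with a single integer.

Op 1: register job_A */8 -> active={job_A:*/8}
Op 2: unregister job_A -> active={}
Op 3: register job_C */14 -> active={job_C:*/14}
Op 4: register job_B */7 -> active={job_B:*/7, job_C:*/14}
Op 5: unregister job_B -> active={job_C:*/14}
Op 6: unregister job_C -> active={}
Op 7: register job_A */14 -> active={job_A:*/14}
Op 8: register job_D */7 -> active={job_A:*/14, job_D:*/7}
Op 9: unregister job_A -> active={job_D:*/7}
  job_D: interval 7, next fire after T=270 is 273
Earliest fire time = 273 (job job_D)

Answer: 273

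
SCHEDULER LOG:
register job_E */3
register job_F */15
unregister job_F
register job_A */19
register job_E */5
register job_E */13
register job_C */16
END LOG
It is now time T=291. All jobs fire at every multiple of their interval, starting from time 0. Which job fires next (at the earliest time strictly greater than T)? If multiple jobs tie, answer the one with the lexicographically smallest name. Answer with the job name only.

Op 1: register job_E */3 -> active={job_E:*/3}
Op 2: register job_F */15 -> active={job_E:*/3, job_F:*/15}
Op 3: unregister job_F -> active={job_E:*/3}
Op 4: register job_A */19 -> active={job_A:*/19, job_E:*/3}
Op 5: register job_E */5 -> active={job_A:*/19, job_E:*/5}
Op 6: register job_E */13 -> active={job_A:*/19, job_E:*/13}
Op 7: register job_C */16 -> active={job_A:*/19, job_C:*/16, job_E:*/13}
  job_A: interval 19, next fire after T=291 is 304
  job_C: interval 16, next fire after T=291 is 304
  job_E: interval 13, next fire after T=291 is 299
Earliest = 299, winner (lex tiebreak) = job_E

Answer: job_E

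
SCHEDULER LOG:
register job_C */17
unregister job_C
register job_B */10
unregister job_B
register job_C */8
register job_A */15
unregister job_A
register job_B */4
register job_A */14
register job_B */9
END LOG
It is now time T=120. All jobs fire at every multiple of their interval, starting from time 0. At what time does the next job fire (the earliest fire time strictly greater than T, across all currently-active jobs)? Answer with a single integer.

Op 1: register job_C */17 -> active={job_C:*/17}
Op 2: unregister job_C -> active={}
Op 3: register job_B */10 -> active={job_B:*/10}
Op 4: unregister job_B -> active={}
Op 5: register job_C */8 -> active={job_C:*/8}
Op 6: register job_A */15 -> active={job_A:*/15, job_C:*/8}
Op 7: unregister job_A -> active={job_C:*/8}
Op 8: register job_B */4 -> active={job_B:*/4, job_C:*/8}
Op 9: register job_A */14 -> active={job_A:*/14, job_B:*/4, job_C:*/8}
Op 10: register job_B */9 -> active={job_A:*/14, job_B:*/9, job_C:*/8}
  job_A: interval 14, next fire after T=120 is 126
  job_B: interval 9, next fire after T=120 is 126
  job_C: interval 8, next fire after T=120 is 128
Earliest fire time = 126 (job job_A)

Answer: 126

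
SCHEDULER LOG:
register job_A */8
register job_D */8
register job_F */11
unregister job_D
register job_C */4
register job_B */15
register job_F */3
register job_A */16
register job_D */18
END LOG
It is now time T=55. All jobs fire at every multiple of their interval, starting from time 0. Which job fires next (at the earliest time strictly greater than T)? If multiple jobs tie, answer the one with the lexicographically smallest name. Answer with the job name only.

Answer: job_C

Derivation:
Op 1: register job_A */8 -> active={job_A:*/8}
Op 2: register job_D */8 -> active={job_A:*/8, job_D:*/8}
Op 3: register job_F */11 -> active={job_A:*/8, job_D:*/8, job_F:*/11}
Op 4: unregister job_D -> active={job_A:*/8, job_F:*/11}
Op 5: register job_C */4 -> active={job_A:*/8, job_C:*/4, job_F:*/11}
Op 6: register job_B */15 -> active={job_A:*/8, job_B:*/15, job_C:*/4, job_F:*/11}
Op 7: register job_F */3 -> active={job_A:*/8, job_B:*/15, job_C:*/4, job_F:*/3}
Op 8: register job_A */16 -> active={job_A:*/16, job_B:*/15, job_C:*/4, job_F:*/3}
Op 9: register job_D */18 -> active={job_A:*/16, job_B:*/15, job_C:*/4, job_D:*/18, job_F:*/3}
  job_A: interval 16, next fire after T=55 is 64
  job_B: interval 15, next fire after T=55 is 60
  job_C: interval 4, next fire after T=55 is 56
  job_D: interval 18, next fire after T=55 is 72
  job_F: interval 3, next fire after T=55 is 57
Earliest = 56, winner (lex tiebreak) = job_C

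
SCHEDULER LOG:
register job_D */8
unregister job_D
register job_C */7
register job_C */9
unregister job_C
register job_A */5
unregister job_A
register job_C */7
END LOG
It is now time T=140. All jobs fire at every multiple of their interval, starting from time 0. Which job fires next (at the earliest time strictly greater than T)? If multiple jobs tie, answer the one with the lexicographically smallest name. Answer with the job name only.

Op 1: register job_D */8 -> active={job_D:*/8}
Op 2: unregister job_D -> active={}
Op 3: register job_C */7 -> active={job_C:*/7}
Op 4: register job_C */9 -> active={job_C:*/9}
Op 5: unregister job_C -> active={}
Op 6: register job_A */5 -> active={job_A:*/5}
Op 7: unregister job_A -> active={}
Op 8: register job_C */7 -> active={job_C:*/7}
  job_C: interval 7, next fire after T=140 is 147
Earliest = 147, winner (lex tiebreak) = job_C

Answer: job_C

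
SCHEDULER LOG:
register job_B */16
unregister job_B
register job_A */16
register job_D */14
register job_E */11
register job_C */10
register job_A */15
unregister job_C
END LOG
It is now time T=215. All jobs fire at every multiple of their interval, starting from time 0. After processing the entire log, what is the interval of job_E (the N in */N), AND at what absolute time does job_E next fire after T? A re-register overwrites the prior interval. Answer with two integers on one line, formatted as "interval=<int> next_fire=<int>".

Answer: interval=11 next_fire=220

Derivation:
Op 1: register job_B */16 -> active={job_B:*/16}
Op 2: unregister job_B -> active={}
Op 3: register job_A */16 -> active={job_A:*/16}
Op 4: register job_D */14 -> active={job_A:*/16, job_D:*/14}
Op 5: register job_E */11 -> active={job_A:*/16, job_D:*/14, job_E:*/11}
Op 6: register job_C */10 -> active={job_A:*/16, job_C:*/10, job_D:*/14, job_E:*/11}
Op 7: register job_A */15 -> active={job_A:*/15, job_C:*/10, job_D:*/14, job_E:*/11}
Op 8: unregister job_C -> active={job_A:*/15, job_D:*/14, job_E:*/11}
Final interval of job_E = 11
Next fire of job_E after T=215: (215//11+1)*11 = 220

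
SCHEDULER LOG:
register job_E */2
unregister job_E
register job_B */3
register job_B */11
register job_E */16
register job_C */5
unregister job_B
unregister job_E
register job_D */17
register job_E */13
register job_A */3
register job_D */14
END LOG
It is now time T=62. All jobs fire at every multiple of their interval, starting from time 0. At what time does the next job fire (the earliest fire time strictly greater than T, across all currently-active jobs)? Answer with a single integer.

Op 1: register job_E */2 -> active={job_E:*/2}
Op 2: unregister job_E -> active={}
Op 3: register job_B */3 -> active={job_B:*/3}
Op 4: register job_B */11 -> active={job_B:*/11}
Op 5: register job_E */16 -> active={job_B:*/11, job_E:*/16}
Op 6: register job_C */5 -> active={job_B:*/11, job_C:*/5, job_E:*/16}
Op 7: unregister job_B -> active={job_C:*/5, job_E:*/16}
Op 8: unregister job_E -> active={job_C:*/5}
Op 9: register job_D */17 -> active={job_C:*/5, job_D:*/17}
Op 10: register job_E */13 -> active={job_C:*/5, job_D:*/17, job_E:*/13}
Op 11: register job_A */3 -> active={job_A:*/3, job_C:*/5, job_D:*/17, job_E:*/13}
Op 12: register job_D */14 -> active={job_A:*/3, job_C:*/5, job_D:*/14, job_E:*/13}
  job_A: interval 3, next fire after T=62 is 63
  job_C: interval 5, next fire after T=62 is 65
  job_D: interval 14, next fire after T=62 is 70
  job_E: interval 13, next fire after T=62 is 65
Earliest fire time = 63 (job job_A)

Answer: 63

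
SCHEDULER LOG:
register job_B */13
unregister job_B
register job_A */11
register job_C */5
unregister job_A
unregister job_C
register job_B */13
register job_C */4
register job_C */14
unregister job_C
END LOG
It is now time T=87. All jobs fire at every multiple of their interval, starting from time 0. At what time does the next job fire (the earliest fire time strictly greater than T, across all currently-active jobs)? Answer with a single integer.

Op 1: register job_B */13 -> active={job_B:*/13}
Op 2: unregister job_B -> active={}
Op 3: register job_A */11 -> active={job_A:*/11}
Op 4: register job_C */5 -> active={job_A:*/11, job_C:*/5}
Op 5: unregister job_A -> active={job_C:*/5}
Op 6: unregister job_C -> active={}
Op 7: register job_B */13 -> active={job_B:*/13}
Op 8: register job_C */4 -> active={job_B:*/13, job_C:*/4}
Op 9: register job_C */14 -> active={job_B:*/13, job_C:*/14}
Op 10: unregister job_C -> active={job_B:*/13}
  job_B: interval 13, next fire after T=87 is 91
Earliest fire time = 91 (job job_B)

Answer: 91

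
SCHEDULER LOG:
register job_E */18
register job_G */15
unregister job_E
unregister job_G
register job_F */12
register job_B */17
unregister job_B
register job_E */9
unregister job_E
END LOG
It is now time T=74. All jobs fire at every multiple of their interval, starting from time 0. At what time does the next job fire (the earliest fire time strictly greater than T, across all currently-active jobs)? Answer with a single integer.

Answer: 84

Derivation:
Op 1: register job_E */18 -> active={job_E:*/18}
Op 2: register job_G */15 -> active={job_E:*/18, job_G:*/15}
Op 3: unregister job_E -> active={job_G:*/15}
Op 4: unregister job_G -> active={}
Op 5: register job_F */12 -> active={job_F:*/12}
Op 6: register job_B */17 -> active={job_B:*/17, job_F:*/12}
Op 7: unregister job_B -> active={job_F:*/12}
Op 8: register job_E */9 -> active={job_E:*/9, job_F:*/12}
Op 9: unregister job_E -> active={job_F:*/12}
  job_F: interval 12, next fire after T=74 is 84
Earliest fire time = 84 (job job_F)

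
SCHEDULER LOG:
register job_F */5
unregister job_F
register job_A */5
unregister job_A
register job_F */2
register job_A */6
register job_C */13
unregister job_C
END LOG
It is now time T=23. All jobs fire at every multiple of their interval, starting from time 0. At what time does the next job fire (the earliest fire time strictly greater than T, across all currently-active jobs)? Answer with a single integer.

Answer: 24

Derivation:
Op 1: register job_F */5 -> active={job_F:*/5}
Op 2: unregister job_F -> active={}
Op 3: register job_A */5 -> active={job_A:*/5}
Op 4: unregister job_A -> active={}
Op 5: register job_F */2 -> active={job_F:*/2}
Op 6: register job_A */6 -> active={job_A:*/6, job_F:*/2}
Op 7: register job_C */13 -> active={job_A:*/6, job_C:*/13, job_F:*/2}
Op 8: unregister job_C -> active={job_A:*/6, job_F:*/2}
  job_A: interval 6, next fire after T=23 is 24
  job_F: interval 2, next fire after T=23 is 24
Earliest fire time = 24 (job job_A)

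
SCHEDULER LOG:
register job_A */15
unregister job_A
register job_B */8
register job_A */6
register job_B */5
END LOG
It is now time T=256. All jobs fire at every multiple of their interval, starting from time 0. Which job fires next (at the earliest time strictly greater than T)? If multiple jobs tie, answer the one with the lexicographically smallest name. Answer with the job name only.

Answer: job_A

Derivation:
Op 1: register job_A */15 -> active={job_A:*/15}
Op 2: unregister job_A -> active={}
Op 3: register job_B */8 -> active={job_B:*/8}
Op 4: register job_A */6 -> active={job_A:*/6, job_B:*/8}
Op 5: register job_B */5 -> active={job_A:*/6, job_B:*/5}
  job_A: interval 6, next fire after T=256 is 258
  job_B: interval 5, next fire after T=256 is 260
Earliest = 258, winner (lex tiebreak) = job_A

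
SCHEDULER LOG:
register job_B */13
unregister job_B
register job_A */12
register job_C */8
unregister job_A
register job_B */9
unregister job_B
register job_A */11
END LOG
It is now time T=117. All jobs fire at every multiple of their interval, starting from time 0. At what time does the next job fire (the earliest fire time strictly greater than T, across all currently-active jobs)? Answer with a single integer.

Op 1: register job_B */13 -> active={job_B:*/13}
Op 2: unregister job_B -> active={}
Op 3: register job_A */12 -> active={job_A:*/12}
Op 4: register job_C */8 -> active={job_A:*/12, job_C:*/8}
Op 5: unregister job_A -> active={job_C:*/8}
Op 6: register job_B */9 -> active={job_B:*/9, job_C:*/8}
Op 7: unregister job_B -> active={job_C:*/8}
Op 8: register job_A */11 -> active={job_A:*/11, job_C:*/8}
  job_A: interval 11, next fire after T=117 is 121
  job_C: interval 8, next fire after T=117 is 120
Earliest fire time = 120 (job job_C)

Answer: 120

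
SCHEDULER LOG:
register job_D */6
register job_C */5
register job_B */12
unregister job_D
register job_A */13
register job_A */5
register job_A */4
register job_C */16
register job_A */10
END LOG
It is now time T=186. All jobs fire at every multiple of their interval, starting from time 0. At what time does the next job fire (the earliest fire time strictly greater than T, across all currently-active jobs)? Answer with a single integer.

Answer: 190

Derivation:
Op 1: register job_D */6 -> active={job_D:*/6}
Op 2: register job_C */5 -> active={job_C:*/5, job_D:*/6}
Op 3: register job_B */12 -> active={job_B:*/12, job_C:*/5, job_D:*/6}
Op 4: unregister job_D -> active={job_B:*/12, job_C:*/5}
Op 5: register job_A */13 -> active={job_A:*/13, job_B:*/12, job_C:*/5}
Op 6: register job_A */5 -> active={job_A:*/5, job_B:*/12, job_C:*/5}
Op 7: register job_A */4 -> active={job_A:*/4, job_B:*/12, job_C:*/5}
Op 8: register job_C */16 -> active={job_A:*/4, job_B:*/12, job_C:*/16}
Op 9: register job_A */10 -> active={job_A:*/10, job_B:*/12, job_C:*/16}
  job_A: interval 10, next fire after T=186 is 190
  job_B: interval 12, next fire after T=186 is 192
  job_C: interval 16, next fire after T=186 is 192
Earliest fire time = 190 (job job_A)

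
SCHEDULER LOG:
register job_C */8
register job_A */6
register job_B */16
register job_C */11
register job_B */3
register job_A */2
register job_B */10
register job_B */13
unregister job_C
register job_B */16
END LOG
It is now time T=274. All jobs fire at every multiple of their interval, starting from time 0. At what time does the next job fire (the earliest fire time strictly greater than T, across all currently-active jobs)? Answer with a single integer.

Answer: 276

Derivation:
Op 1: register job_C */8 -> active={job_C:*/8}
Op 2: register job_A */6 -> active={job_A:*/6, job_C:*/8}
Op 3: register job_B */16 -> active={job_A:*/6, job_B:*/16, job_C:*/8}
Op 4: register job_C */11 -> active={job_A:*/6, job_B:*/16, job_C:*/11}
Op 5: register job_B */3 -> active={job_A:*/6, job_B:*/3, job_C:*/11}
Op 6: register job_A */2 -> active={job_A:*/2, job_B:*/3, job_C:*/11}
Op 7: register job_B */10 -> active={job_A:*/2, job_B:*/10, job_C:*/11}
Op 8: register job_B */13 -> active={job_A:*/2, job_B:*/13, job_C:*/11}
Op 9: unregister job_C -> active={job_A:*/2, job_B:*/13}
Op 10: register job_B */16 -> active={job_A:*/2, job_B:*/16}
  job_A: interval 2, next fire after T=274 is 276
  job_B: interval 16, next fire after T=274 is 288
Earliest fire time = 276 (job job_A)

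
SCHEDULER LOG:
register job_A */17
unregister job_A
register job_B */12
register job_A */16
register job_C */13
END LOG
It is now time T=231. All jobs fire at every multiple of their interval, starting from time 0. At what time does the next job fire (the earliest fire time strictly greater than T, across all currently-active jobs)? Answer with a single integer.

Answer: 234

Derivation:
Op 1: register job_A */17 -> active={job_A:*/17}
Op 2: unregister job_A -> active={}
Op 3: register job_B */12 -> active={job_B:*/12}
Op 4: register job_A */16 -> active={job_A:*/16, job_B:*/12}
Op 5: register job_C */13 -> active={job_A:*/16, job_B:*/12, job_C:*/13}
  job_A: interval 16, next fire after T=231 is 240
  job_B: interval 12, next fire after T=231 is 240
  job_C: interval 13, next fire after T=231 is 234
Earliest fire time = 234 (job job_C)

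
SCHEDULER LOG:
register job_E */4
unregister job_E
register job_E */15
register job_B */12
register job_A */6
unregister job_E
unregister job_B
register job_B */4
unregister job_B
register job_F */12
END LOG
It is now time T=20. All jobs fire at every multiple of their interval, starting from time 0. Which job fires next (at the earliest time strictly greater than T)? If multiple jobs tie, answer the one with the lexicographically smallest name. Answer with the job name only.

Op 1: register job_E */4 -> active={job_E:*/4}
Op 2: unregister job_E -> active={}
Op 3: register job_E */15 -> active={job_E:*/15}
Op 4: register job_B */12 -> active={job_B:*/12, job_E:*/15}
Op 5: register job_A */6 -> active={job_A:*/6, job_B:*/12, job_E:*/15}
Op 6: unregister job_E -> active={job_A:*/6, job_B:*/12}
Op 7: unregister job_B -> active={job_A:*/6}
Op 8: register job_B */4 -> active={job_A:*/6, job_B:*/4}
Op 9: unregister job_B -> active={job_A:*/6}
Op 10: register job_F */12 -> active={job_A:*/6, job_F:*/12}
  job_A: interval 6, next fire after T=20 is 24
  job_F: interval 12, next fire after T=20 is 24
Earliest = 24, winner (lex tiebreak) = job_A

Answer: job_A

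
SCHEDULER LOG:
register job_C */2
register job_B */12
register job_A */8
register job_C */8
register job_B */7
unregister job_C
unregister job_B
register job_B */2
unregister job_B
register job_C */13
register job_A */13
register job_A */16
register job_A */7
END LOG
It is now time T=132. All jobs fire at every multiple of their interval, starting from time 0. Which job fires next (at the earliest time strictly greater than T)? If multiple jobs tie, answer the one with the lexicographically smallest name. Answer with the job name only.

Answer: job_A

Derivation:
Op 1: register job_C */2 -> active={job_C:*/2}
Op 2: register job_B */12 -> active={job_B:*/12, job_C:*/2}
Op 3: register job_A */8 -> active={job_A:*/8, job_B:*/12, job_C:*/2}
Op 4: register job_C */8 -> active={job_A:*/8, job_B:*/12, job_C:*/8}
Op 5: register job_B */7 -> active={job_A:*/8, job_B:*/7, job_C:*/8}
Op 6: unregister job_C -> active={job_A:*/8, job_B:*/7}
Op 7: unregister job_B -> active={job_A:*/8}
Op 8: register job_B */2 -> active={job_A:*/8, job_B:*/2}
Op 9: unregister job_B -> active={job_A:*/8}
Op 10: register job_C */13 -> active={job_A:*/8, job_C:*/13}
Op 11: register job_A */13 -> active={job_A:*/13, job_C:*/13}
Op 12: register job_A */16 -> active={job_A:*/16, job_C:*/13}
Op 13: register job_A */7 -> active={job_A:*/7, job_C:*/13}
  job_A: interval 7, next fire after T=132 is 133
  job_C: interval 13, next fire after T=132 is 143
Earliest = 133, winner (lex tiebreak) = job_A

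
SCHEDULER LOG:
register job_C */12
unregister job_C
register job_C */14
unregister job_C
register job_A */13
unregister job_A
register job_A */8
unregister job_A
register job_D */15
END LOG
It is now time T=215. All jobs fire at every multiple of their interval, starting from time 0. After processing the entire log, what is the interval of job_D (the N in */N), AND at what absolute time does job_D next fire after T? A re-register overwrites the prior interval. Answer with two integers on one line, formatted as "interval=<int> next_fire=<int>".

Answer: interval=15 next_fire=225

Derivation:
Op 1: register job_C */12 -> active={job_C:*/12}
Op 2: unregister job_C -> active={}
Op 3: register job_C */14 -> active={job_C:*/14}
Op 4: unregister job_C -> active={}
Op 5: register job_A */13 -> active={job_A:*/13}
Op 6: unregister job_A -> active={}
Op 7: register job_A */8 -> active={job_A:*/8}
Op 8: unregister job_A -> active={}
Op 9: register job_D */15 -> active={job_D:*/15}
Final interval of job_D = 15
Next fire of job_D after T=215: (215//15+1)*15 = 225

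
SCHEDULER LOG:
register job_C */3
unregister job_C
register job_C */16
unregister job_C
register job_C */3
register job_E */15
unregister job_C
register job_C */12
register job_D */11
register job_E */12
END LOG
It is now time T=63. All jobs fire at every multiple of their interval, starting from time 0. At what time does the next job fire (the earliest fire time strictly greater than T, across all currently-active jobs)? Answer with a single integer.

Answer: 66

Derivation:
Op 1: register job_C */3 -> active={job_C:*/3}
Op 2: unregister job_C -> active={}
Op 3: register job_C */16 -> active={job_C:*/16}
Op 4: unregister job_C -> active={}
Op 5: register job_C */3 -> active={job_C:*/3}
Op 6: register job_E */15 -> active={job_C:*/3, job_E:*/15}
Op 7: unregister job_C -> active={job_E:*/15}
Op 8: register job_C */12 -> active={job_C:*/12, job_E:*/15}
Op 9: register job_D */11 -> active={job_C:*/12, job_D:*/11, job_E:*/15}
Op 10: register job_E */12 -> active={job_C:*/12, job_D:*/11, job_E:*/12}
  job_C: interval 12, next fire after T=63 is 72
  job_D: interval 11, next fire after T=63 is 66
  job_E: interval 12, next fire after T=63 is 72
Earliest fire time = 66 (job job_D)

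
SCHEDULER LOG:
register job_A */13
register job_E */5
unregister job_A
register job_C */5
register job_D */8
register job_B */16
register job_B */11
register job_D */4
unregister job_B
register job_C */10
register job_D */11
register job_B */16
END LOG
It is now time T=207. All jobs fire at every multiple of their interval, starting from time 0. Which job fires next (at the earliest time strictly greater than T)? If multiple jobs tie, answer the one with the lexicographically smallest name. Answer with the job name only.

Answer: job_B

Derivation:
Op 1: register job_A */13 -> active={job_A:*/13}
Op 2: register job_E */5 -> active={job_A:*/13, job_E:*/5}
Op 3: unregister job_A -> active={job_E:*/5}
Op 4: register job_C */5 -> active={job_C:*/5, job_E:*/5}
Op 5: register job_D */8 -> active={job_C:*/5, job_D:*/8, job_E:*/5}
Op 6: register job_B */16 -> active={job_B:*/16, job_C:*/5, job_D:*/8, job_E:*/5}
Op 7: register job_B */11 -> active={job_B:*/11, job_C:*/5, job_D:*/8, job_E:*/5}
Op 8: register job_D */4 -> active={job_B:*/11, job_C:*/5, job_D:*/4, job_E:*/5}
Op 9: unregister job_B -> active={job_C:*/5, job_D:*/4, job_E:*/5}
Op 10: register job_C */10 -> active={job_C:*/10, job_D:*/4, job_E:*/5}
Op 11: register job_D */11 -> active={job_C:*/10, job_D:*/11, job_E:*/5}
Op 12: register job_B */16 -> active={job_B:*/16, job_C:*/10, job_D:*/11, job_E:*/5}
  job_B: interval 16, next fire after T=207 is 208
  job_C: interval 10, next fire after T=207 is 210
  job_D: interval 11, next fire after T=207 is 209
  job_E: interval 5, next fire after T=207 is 210
Earliest = 208, winner (lex tiebreak) = job_B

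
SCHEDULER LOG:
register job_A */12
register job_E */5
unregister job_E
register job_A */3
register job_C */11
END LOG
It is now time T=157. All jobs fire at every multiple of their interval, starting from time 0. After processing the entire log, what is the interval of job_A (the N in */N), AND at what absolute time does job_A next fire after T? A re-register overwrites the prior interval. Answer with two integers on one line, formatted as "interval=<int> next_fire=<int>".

Op 1: register job_A */12 -> active={job_A:*/12}
Op 2: register job_E */5 -> active={job_A:*/12, job_E:*/5}
Op 3: unregister job_E -> active={job_A:*/12}
Op 4: register job_A */3 -> active={job_A:*/3}
Op 5: register job_C */11 -> active={job_A:*/3, job_C:*/11}
Final interval of job_A = 3
Next fire of job_A after T=157: (157//3+1)*3 = 159

Answer: interval=3 next_fire=159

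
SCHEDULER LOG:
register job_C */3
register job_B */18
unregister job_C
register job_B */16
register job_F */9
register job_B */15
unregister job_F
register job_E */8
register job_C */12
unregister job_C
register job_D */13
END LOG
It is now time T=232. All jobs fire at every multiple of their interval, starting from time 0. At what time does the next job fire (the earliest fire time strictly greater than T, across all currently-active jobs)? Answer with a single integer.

Op 1: register job_C */3 -> active={job_C:*/3}
Op 2: register job_B */18 -> active={job_B:*/18, job_C:*/3}
Op 3: unregister job_C -> active={job_B:*/18}
Op 4: register job_B */16 -> active={job_B:*/16}
Op 5: register job_F */9 -> active={job_B:*/16, job_F:*/9}
Op 6: register job_B */15 -> active={job_B:*/15, job_F:*/9}
Op 7: unregister job_F -> active={job_B:*/15}
Op 8: register job_E */8 -> active={job_B:*/15, job_E:*/8}
Op 9: register job_C */12 -> active={job_B:*/15, job_C:*/12, job_E:*/8}
Op 10: unregister job_C -> active={job_B:*/15, job_E:*/8}
Op 11: register job_D */13 -> active={job_B:*/15, job_D:*/13, job_E:*/8}
  job_B: interval 15, next fire after T=232 is 240
  job_D: interval 13, next fire after T=232 is 234
  job_E: interval 8, next fire after T=232 is 240
Earliest fire time = 234 (job job_D)

Answer: 234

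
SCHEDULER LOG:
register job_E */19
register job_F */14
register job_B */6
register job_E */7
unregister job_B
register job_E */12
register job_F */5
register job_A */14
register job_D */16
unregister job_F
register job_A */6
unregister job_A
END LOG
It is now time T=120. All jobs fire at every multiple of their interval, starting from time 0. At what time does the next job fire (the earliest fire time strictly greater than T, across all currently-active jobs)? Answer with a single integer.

Answer: 128

Derivation:
Op 1: register job_E */19 -> active={job_E:*/19}
Op 2: register job_F */14 -> active={job_E:*/19, job_F:*/14}
Op 3: register job_B */6 -> active={job_B:*/6, job_E:*/19, job_F:*/14}
Op 4: register job_E */7 -> active={job_B:*/6, job_E:*/7, job_F:*/14}
Op 5: unregister job_B -> active={job_E:*/7, job_F:*/14}
Op 6: register job_E */12 -> active={job_E:*/12, job_F:*/14}
Op 7: register job_F */5 -> active={job_E:*/12, job_F:*/5}
Op 8: register job_A */14 -> active={job_A:*/14, job_E:*/12, job_F:*/5}
Op 9: register job_D */16 -> active={job_A:*/14, job_D:*/16, job_E:*/12, job_F:*/5}
Op 10: unregister job_F -> active={job_A:*/14, job_D:*/16, job_E:*/12}
Op 11: register job_A */6 -> active={job_A:*/6, job_D:*/16, job_E:*/12}
Op 12: unregister job_A -> active={job_D:*/16, job_E:*/12}
  job_D: interval 16, next fire after T=120 is 128
  job_E: interval 12, next fire after T=120 is 132
Earliest fire time = 128 (job job_D)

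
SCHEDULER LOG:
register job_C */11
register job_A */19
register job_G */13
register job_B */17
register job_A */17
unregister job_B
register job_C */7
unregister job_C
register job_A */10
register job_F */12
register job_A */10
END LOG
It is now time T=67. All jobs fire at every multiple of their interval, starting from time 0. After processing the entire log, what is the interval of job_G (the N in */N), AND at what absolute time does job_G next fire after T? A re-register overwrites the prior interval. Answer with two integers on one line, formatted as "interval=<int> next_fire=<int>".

Op 1: register job_C */11 -> active={job_C:*/11}
Op 2: register job_A */19 -> active={job_A:*/19, job_C:*/11}
Op 3: register job_G */13 -> active={job_A:*/19, job_C:*/11, job_G:*/13}
Op 4: register job_B */17 -> active={job_A:*/19, job_B:*/17, job_C:*/11, job_G:*/13}
Op 5: register job_A */17 -> active={job_A:*/17, job_B:*/17, job_C:*/11, job_G:*/13}
Op 6: unregister job_B -> active={job_A:*/17, job_C:*/11, job_G:*/13}
Op 7: register job_C */7 -> active={job_A:*/17, job_C:*/7, job_G:*/13}
Op 8: unregister job_C -> active={job_A:*/17, job_G:*/13}
Op 9: register job_A */10 -> active={job_A:*/10, job_G:*/13}
Op 10: register job_F */12 -> active={job_A:*/10, job_F:*/12, job_G:*/13}
Op 11: register job_A */10 -> active={job_A:*/10, job_F:*/12, job_G:*/13}
Final interval of job_G = 13
Next fire of job_G after T=67: (67//13+1)*13 = 78

Answer: interval=13 next_fire=78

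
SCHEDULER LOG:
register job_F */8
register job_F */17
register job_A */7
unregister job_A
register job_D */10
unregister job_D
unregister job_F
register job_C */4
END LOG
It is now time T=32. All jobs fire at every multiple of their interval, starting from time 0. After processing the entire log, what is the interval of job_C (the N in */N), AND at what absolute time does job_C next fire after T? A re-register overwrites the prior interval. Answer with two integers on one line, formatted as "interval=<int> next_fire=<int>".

Op 1: register job_F */8 -> active={job_F:*/8}
Op 2: register job_F */17 -> active={job_F:*/17}
Op 3: register job_A */7 -> active={job_A:*/7, job_F:*/17}
Op 4: unregister job_A -> active={job_F:*/17}
Op 5: register job_D */10 -> active={job_D:*/10, job_F:*/17}
Op 6: unregister job_D -> active={job_F:*/17}
Op 7: unregister job_F -> active={}
Op 8: register job_C */4 -> active={job_C:*/4}
Final interval of job_C = 4
Next fire of job_C after T=32: (32//4+1)*4 = 36

Answer: interval=4 next_fire=36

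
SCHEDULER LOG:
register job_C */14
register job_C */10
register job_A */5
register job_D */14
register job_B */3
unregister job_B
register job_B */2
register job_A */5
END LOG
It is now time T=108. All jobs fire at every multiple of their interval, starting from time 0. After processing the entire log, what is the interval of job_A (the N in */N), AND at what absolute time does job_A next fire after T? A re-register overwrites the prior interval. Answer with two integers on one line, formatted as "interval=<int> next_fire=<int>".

Answer: interval=5 next_fire=110

Derivation:
Op 1: register job_C */14 -> active={job_C:*/14}
Op 2: register job_C */10 -> active={job_C:*/10}
Op 3: register job_A */5 -> active={job_A:*/5, job_C:*/10}
Op 4: register job_D */14 -> active={job_A:*/5, job_C:*/10, job_D:*/14}
Op 5: register job_B */3 -> active={job_A:*/5, job_B:*/3, job_C:*/10, job_D:*/14}
Op 6: unregister job_B -> active={job_A:*/5, job_C:*/10, job_D:*/14}
Op 7: register job_B */2 -> active={job_A:*/5, job_B:*/2, job_C:*/10, job_D:*/14}
Op 8: register job_A */5 -> active={job_A:*/5, job_B:*/2, job_C:*/10, job_D:*/14}
Final interval of job_A = 5
Next fire of job_A after T=108: (108//5+1)*5 = 110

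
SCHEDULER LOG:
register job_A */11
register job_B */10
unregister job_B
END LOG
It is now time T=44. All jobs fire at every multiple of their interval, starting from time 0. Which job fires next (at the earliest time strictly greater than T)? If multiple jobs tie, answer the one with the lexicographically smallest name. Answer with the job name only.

Op 1: register job_A */11 -> active={job_A:*/11}
Op 2: register job_B */10 -> active={job_A:*/11, job_B:*/10}
Op 3: unregister job_B -> active={job_A:*/11}
  job_A: interval 11, next fire after T=44 is 55
Earliest = 55, winner (lex tiebreak) = job_A

Answer: job_A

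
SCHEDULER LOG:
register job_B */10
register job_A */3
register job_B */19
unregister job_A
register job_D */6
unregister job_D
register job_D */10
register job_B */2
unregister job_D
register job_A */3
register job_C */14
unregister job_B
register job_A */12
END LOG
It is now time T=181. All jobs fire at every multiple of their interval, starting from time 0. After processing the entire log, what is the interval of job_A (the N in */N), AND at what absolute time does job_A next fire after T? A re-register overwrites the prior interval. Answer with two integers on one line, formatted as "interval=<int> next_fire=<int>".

Answer: interval=12 next_fire=192

Derivation:
Op 1: register job_B */10 -> active={job_B:*/10}
Op 2: register job_A */3 -> active={job_A:*/3, job_B:*/10}
Op 3: register job_B */19 -> active={job_A:*/3, job_B:*/19}
Op 4: unregister job_A -> active={job_B:*/19}
Op 5: register job_D */6 -> active={job_B:*/19, job_D:*/6}
Op 6: unregister job_D -> active={job_B:*/19}
Op 7: register job_D */10 -> active={job_B:*/19, job_D:*/10}
Op 8: register job_B */2 -> active={job_B:*/2, job_D:*/10}
Op 9: unregister job_D -> active={job_B:*/2}
Op 10: register job_A */3 -> active={job_A:*/3, job_B:*/2}
Op 11: register job_C */14 -> active={job_A:*/3, job_B:*/2, job_C:*/14}
Op 12: unregister job_B -> active={job_A:*/3, job_C:*/14}
Op 13: register job_A */12 -> active={job_A:*/12, job_C:*/14}
Final interval of job_A = 12
Next fire of job_A after T=181: (181//12+1)*12 = 192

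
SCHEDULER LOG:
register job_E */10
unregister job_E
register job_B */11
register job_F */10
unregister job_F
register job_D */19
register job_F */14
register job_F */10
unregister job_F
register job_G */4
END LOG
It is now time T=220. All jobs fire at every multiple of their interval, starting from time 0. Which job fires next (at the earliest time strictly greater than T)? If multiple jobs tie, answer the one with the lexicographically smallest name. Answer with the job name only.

Op 1: register job_E */10 -> active={job_E:*/10}
Op 2: unregister job_E -> active={}
Op 3: register job_B */11 -> active={job_B:*/11}
Op 4: register job_F */10 -> active={job_B:*/11, job_F:*/10}
Op 5: unregister job_F -> active={job_B:*/11}
Op 6: register job_D */19 -> active={job_B:*/11, job_D:*/19}
Op 7: register job_F */14 -> active={job_B:*/11, job_D:*/19, job_F:*/14}
Op 8: register job_F */10 -> active={job_B:*/11, job_D:*/19, job_F:*/10}
Op 9: unregister job_F -> active={job_B:*/11, job_D:*/19}
Op 10: register job_G */4 -> active={job_B:*/11, job_D:*/19, job_G:*/4}
  job_B: interval 11, next fire after T=220 is 231
  job_D: interval 19, next fire after T=220 is 228
  job_G: interval 4, next fire after T=220 is 224
Earliest = 224, winner (lex tiebreak) = job_G

Answer: job_G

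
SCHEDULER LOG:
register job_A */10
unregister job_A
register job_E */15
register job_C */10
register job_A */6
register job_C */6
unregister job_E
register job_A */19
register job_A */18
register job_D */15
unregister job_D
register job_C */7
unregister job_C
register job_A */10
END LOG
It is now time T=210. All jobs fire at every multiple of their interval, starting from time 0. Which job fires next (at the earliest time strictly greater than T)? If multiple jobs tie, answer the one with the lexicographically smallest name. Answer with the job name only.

Answer: job_A

Derivation:
Op 1: register job_A */10 -> active={job_A:*/10}
Op 2: unregister job_A -> active={}
Op 3: register job_E */15 -> active={job_E:*/15}
Op 4: register job_C */10 -> active={job_C:*/10, job_E:*/15}
Op 5: register job_A */6 -> active={job_A:*/6, job_C:*/10, job_E:*/15}
Op 6: register job_C */6 -> active={job_A:*/6, job_C:*/6, job_E:*/15}
Op 7: unregister job_E -> active={job_A:*/6, job_C:*/6}
Op 8: register job_A */19 -> active={job_A:*/19, job_C:*/6}
Op 9: register job_A */18 -> active={job_A:*/18, job_C:*/6}
Op 10: register job_D */15 -> active={job_A:*/18, job_C:*/6, job_D:*/15}
Op 11: unregister job_D -> active={job_A:*/18, job_C:*/6}
Op 12: register job_C */7 -> active={job_A:*/18, job_C:*/7}
Op 13: unregister job_C -> active={job_A:*/18}
Op 14: register job_A */10 -> active={job_A:*/10}
  job_A: interval 10, next fire after T=210 is 220
Earliest = 220, winner (lex tiebreak) = job_A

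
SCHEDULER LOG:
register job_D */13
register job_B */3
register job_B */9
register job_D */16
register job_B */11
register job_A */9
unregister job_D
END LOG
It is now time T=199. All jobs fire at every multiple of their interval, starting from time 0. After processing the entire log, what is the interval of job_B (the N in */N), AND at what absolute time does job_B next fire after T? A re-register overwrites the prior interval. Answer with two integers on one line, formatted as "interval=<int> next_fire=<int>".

Op 1: register job_D */13 -> active={job_D:*/13}
Op 2: register job_B */3 -> active={job_B:*/3, job_D:*/13}
Op 3: register job_B */9 -> active={job_B:*/9, job_D:*/13}
Op 4: register job_D */16 -> active={job_B:*/9, job_D:*/16}
Op 5: register job_B */11 -> active={job_B:*/11, job_D:*/16}
Op 6: register job_A */9 -> active={job_A:*/9, job_B:*/11, job_D:*/16}
Op 7: unregister job_D -> active={job_A:*/9, job_B:*/11}
Final interval of job_B = 11
Next fire of job_B after T=199: (199//11+1)*11 = 209

Answer: interval=11 next_fire=209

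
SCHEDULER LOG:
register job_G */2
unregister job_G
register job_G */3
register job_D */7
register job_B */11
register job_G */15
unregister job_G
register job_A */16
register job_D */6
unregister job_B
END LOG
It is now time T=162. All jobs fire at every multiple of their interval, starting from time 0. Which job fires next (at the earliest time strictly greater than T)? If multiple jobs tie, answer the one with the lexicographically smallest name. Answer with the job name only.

Answer: job_D

Derivation:
Op 1: register job_G */2 -> active={job_G:*/2}
Op 2: unregister job_G -> active={}
Op 3: register job_G */3 -> active={job_G:*/3}
Op 4: register job_D */7 -> active={job_D:*/7, job_G:*/3}
Op 5: register job_B */11 -> active={job_B:*/11, job_D:*/7, job_G:*/3}
Op 6: register job_G */15 -> active={job_B:*/11, job_D:*/7, job_G:*/15}
Op 7: unregister job_G -> active={job_B:*/11, job_D:*/7}
Op 8: register job_A */16 -> active={job_A:*/16, job_B:*/11, job_D:*/7}
Op 9: register job_D */6 -> active={job_A:*/16, job_B:*/11, job_D:*/6}
Op 10: unregister job_B -> active={job_A:*/16, job_D:*/6}
  job_A: interval 16, next fire after T=162 is 176
  job_D: interval 6, next fire after T=162 is 168
Earliest = 168, winner (lex tiebreak) = job_D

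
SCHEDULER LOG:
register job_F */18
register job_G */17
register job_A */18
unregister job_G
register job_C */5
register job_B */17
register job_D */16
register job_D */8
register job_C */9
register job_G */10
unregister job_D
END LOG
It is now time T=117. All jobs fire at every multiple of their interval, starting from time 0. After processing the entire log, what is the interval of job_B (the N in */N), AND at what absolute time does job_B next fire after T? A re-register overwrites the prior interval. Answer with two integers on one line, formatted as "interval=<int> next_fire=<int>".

Answer: interval=17 next_fire=119

Derivation:
Op 1: register job_F */18 -> active={job_F:*/18}
Op 2: register job_G */17 -> active={job_F:*/18, job_G:*/17}
Op 3: register job_A */18 -> active={job_A:*/18, job_F:*/18, job_G:*/17}
Op 4: unregister job_G -> active={job_A:*/18, job_F:*/18}
Op 5: register job_C */5 -> active={job_A:*/18, job_C:*/5, job_F:*/18}
Op 6: register job_B */17 -> active={job_A:*/18, job_B:*/17, job_C:*/5, job_F:*/18}
Op 7: register job_D */16 -> active={job_A:*/18, job_B:*/17, job_C:*/5, job_D:*/16, job_F:*/18}
Op 8: register job_D */8 -> active={job_A:*/18, job_B:*/17, job_C:*/5, job_D:*/8, job_F:*/18}
Op 9: register job_C */9 -> active={job_A:*/18, job_B:*/17, job_C:*/9, job_D:*/8, job_F:*/18}
Op 10: register job_G */10 -> active={job_A:*/18, job_B:*/17, job_C:*/9, job_D:*/8, job_F:*/18, job_G:*/10}
Op 11: unregister job_D -> active={job_A:*/18, job_B:*/17, job_C:*/9, job_F:*/18, job_G:*/10}
Final interval of job_B = 17
Next fire of job_B after T=117: (117//17+1)*17 = 119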